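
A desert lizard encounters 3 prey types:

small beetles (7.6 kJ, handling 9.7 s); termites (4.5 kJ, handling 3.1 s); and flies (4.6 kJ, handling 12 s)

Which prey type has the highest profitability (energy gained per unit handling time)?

Profitability E/h (kJ/s): small beetles = 7.6/9.7 = 0.784, termites = 4.5/3.1 = 1.45, flies = 4.6/12 = 0.383.
Ranked: termites > small beetles > flies.

termites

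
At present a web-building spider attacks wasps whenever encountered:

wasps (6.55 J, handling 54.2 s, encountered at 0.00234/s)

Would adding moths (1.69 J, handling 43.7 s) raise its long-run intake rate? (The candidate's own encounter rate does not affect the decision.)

Yes

Intake rate on the current diet: R = (0.00234×6.55) / (1 + 0.00234×54.2) = 0.01533/1.127 = 0.0136 J/s.
Profitability of moths: 1.69/43.7 = 0.03867 J/s.
Since 0.03867 > R, including moths increases the long-run rate.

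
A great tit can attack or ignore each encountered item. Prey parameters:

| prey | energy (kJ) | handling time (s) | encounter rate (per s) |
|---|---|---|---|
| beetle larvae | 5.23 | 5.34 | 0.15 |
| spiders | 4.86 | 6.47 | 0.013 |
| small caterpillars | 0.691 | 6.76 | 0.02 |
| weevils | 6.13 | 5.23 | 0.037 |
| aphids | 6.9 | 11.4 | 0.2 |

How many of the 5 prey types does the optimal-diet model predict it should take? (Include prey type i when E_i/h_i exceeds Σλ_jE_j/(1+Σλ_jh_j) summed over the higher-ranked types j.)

4

E/h in descending order: weevils 1.17, beetle larvae 0.979, spiders 0.751, aphids 0.605, small caterpillars 0.102 kJ/s. The optimal diet is the largest prefix of this list for which every included type satisfies E_i/h_i > R on the types above it.
Rate on top 1: 0.19. beetle larvae: 0.979 > 0.19 → include.
Rate on top 2: 0.507. spiders: 0.751 > 0.507 → include.
Rate on top 3: 0.5169. aphids: 0.605 > 0.5169 → include.
Rate on top 4: 0.5631. small caterpillars: 0.102 < 0.5631 → exclude; stop.
Optimal diet: weevils, beetle larvae, spiders, aphids — 4 of 5 types.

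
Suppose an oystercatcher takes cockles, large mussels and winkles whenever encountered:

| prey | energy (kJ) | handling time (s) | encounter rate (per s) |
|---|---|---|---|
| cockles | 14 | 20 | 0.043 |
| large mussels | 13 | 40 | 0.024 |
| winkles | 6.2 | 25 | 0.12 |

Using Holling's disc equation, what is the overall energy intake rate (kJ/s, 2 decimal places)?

0.28 kJ/s

Energy encountered per unit search time: 0.043×14 + 0.024×13 + 0.12×6.2 = 1.658 kJ/s.
Handling time per unit search time: 0.043×20 + 0.024×40 + 0.12×25 = 4.82.
Rate = 1.658/(1 + 4.82) = 0.2849 kJ/s.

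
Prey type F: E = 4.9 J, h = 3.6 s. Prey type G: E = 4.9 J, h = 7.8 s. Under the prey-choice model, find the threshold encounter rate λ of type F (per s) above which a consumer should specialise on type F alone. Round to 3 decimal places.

0.238 per s

The zero-one rule: include type G iff E₂/h₂ > λE₁/(1+λh₁). Equality gives the switch point.
λE₁h₂ = E₂ + λE₂h₁ ⇒ λ = E₂/(E₁h₂ − E₂h₁) = 4.9/(38.22 − 17.64) = 0.2381 per s.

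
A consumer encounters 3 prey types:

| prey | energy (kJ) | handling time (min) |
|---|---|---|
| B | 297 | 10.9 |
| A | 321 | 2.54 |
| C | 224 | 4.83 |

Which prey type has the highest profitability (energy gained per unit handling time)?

A

Profitability E/h (kJ/min): B = 297/10.9 = 27.2, A = 321/2.54 = 126, C = 224/4.83 = 46.4.
Ranked: A > C > B.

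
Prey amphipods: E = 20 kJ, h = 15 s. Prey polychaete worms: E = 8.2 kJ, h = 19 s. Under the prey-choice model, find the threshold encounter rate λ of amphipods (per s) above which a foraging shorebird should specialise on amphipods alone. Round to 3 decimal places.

0.032 per s

The zero-one rule: include polychaete worms iff E₂/h₂ > λE₁/(1+λh₁). Equality gives the switch point.
λE₁h₂ = E₂ + λE₂h₁ ⇒ λ = E₂/(E₁h₂ − E₂h₁) = 8.2/(380 − 123) = 0.03191 per s.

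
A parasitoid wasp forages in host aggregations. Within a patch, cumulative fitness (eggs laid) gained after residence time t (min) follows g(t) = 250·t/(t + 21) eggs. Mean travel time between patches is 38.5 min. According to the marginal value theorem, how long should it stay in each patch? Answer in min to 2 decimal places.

Optimal t* satisfies g'(t*) = g(t*)/(T + t*).
g'(t) = 250·21/(t + 21)². Setting 250·21/(t+21)² = 250t/[(t+21)(38.5+t)] gives 21(38.5+t) = t(t+21), so t² = 21×38.5 = 808.5.
t* = √808.5 = 28.43 min.

28.43 min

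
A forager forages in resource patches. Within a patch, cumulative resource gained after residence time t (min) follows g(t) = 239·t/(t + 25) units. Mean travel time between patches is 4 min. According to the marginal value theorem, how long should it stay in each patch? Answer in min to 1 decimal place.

Maximise g(t)/(T+t): set derivative to zero → g'(t)(T+t) = g(t).
g'(t) = 239·25/(t + 25)². Setting 239·25/(t+25)² = 239t/[(t+25)(4+t)] gives 25(4+t) = t(t+25), so t² = 25×4 = 100.
t* = √100 = 10 min.

10.0 min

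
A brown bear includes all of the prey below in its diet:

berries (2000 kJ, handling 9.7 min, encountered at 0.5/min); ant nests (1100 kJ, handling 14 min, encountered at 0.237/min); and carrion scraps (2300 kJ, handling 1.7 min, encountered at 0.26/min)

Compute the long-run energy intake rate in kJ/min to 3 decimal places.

193.413 kJ/min

R = (0.5×2000 + 0.237×1100 + 0.26×2300) / (1 + 0.5×9.7 + 0.237×14 + 0.26×1.7) = 1859/9.61 = 193.4 kJ/min.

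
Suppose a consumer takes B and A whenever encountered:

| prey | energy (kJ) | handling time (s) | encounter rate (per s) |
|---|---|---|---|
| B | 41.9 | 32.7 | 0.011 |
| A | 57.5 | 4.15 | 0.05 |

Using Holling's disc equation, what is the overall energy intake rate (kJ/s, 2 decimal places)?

2.13 kJ/s

R = Σλ_iE_i / (1 + Σλ_ih_i)
Numerator: 0.011×41.9 + 0.05×57.5 = 3.336
Denominator: 1 + 0.011×32.7 + 0.05×4.15 = 1.567
R = 3.336/1.567 = 2.129 kJ/s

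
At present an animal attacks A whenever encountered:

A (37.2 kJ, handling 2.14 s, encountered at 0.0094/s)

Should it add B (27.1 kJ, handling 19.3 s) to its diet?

Yes

On A alone, R = ΣλE/(1+Σλh) = 0.3497/1.02 = 0.3428 kJ/s.
Profitability of B: 27.1/19.3 = 1.404 kJ/s.
1.404 > 0.3428, so adding B raises the average — include it.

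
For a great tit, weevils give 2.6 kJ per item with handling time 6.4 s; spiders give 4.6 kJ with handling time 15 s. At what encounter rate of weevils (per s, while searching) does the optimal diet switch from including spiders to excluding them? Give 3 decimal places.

Drop spiders once their profitability E₂/h₂ falls below the rate achievable on weevils alone: E₂/h₂ = λE₁/(1 + λh₁).
Solve for λ: λE₁h₂ = E₂(1 + λh₁) → λ(E₁h₂ − E₂h₁) = E₂ → λ = E₂/(E₁h₂ − E₂h₁).
λ = 4.6/(2.6×15 − 4.6×6.4) = 4.6/9.56 = 0.4812 per s.

0.481 per s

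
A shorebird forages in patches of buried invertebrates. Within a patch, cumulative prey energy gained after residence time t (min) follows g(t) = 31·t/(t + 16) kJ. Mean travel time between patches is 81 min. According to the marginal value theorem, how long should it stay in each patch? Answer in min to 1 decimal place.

Maximise g(t)/(T+t): set derivative to zero → g'(t)(T+t) = g(t).
g'(t) = 31·16/(t + 16)². Setting 31·16/(t+16)² = 31t/[(t+16)(81+t)] gives 16(81+t) = t(t+16), so t² = 16×81 = 1296.
t* = √1296 = 36 min.

36.0 min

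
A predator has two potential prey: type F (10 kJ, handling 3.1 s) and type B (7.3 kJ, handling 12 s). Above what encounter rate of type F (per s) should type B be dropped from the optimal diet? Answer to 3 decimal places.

0.075 per s

Drop type B once their profitability E₂/h₂ falls below the rate achievable on type F alone: E₂/h₂ = λE₁/(1 + λh₁).
Solve for λ: λE₁h₂ = E₂(1 + λh₁) → λ(E₁h₂ − E₂h₁) = E₂ → λ = E₂/(E₁h₂ − E₂h₁).
λ = 7.3/(10×12 − 7.3×3.1) = 7.3/97.37 = 0.07497 per s.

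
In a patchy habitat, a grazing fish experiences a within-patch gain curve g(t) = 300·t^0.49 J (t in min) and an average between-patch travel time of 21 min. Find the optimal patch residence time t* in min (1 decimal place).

Optimal t* satisfies g'(t*) = g(t*)/(T + t*).
g'(t) = 0.49·300·t^-0.51. Setting 0.49·300·t^-0.51 = 300·t^0.49/(21+t) gives 0.49(21+t) = t, so 0.51·t = 0.49×21.
t* = 0.49×21/0.51 = 20.18 min.

20.2 min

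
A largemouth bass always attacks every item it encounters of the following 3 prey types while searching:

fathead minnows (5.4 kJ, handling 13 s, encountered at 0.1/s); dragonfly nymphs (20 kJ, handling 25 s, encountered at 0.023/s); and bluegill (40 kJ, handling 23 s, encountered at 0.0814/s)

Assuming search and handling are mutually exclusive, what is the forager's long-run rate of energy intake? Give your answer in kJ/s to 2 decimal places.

0.90 kJ/s

Energy encountered per unit search time: 0.1×5.4 + 0.023×20 + 0.0814×40 = 4.256 kJ/s.
Handling time per unit search time: 0.1×13 + 0.023×25 + 0.0814×23 = 3.747.
Rate = 4.256/(1 + 3.747) = 0.8965 kJ/s.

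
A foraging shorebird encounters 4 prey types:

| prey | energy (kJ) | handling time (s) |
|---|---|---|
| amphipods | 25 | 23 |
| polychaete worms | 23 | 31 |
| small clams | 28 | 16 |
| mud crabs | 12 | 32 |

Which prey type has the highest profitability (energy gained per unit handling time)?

In descending order of E/h:
small clams: 28/16 = 1.75 kJ/s
amphipods: 25/23 = 1.09 kJ/s
polychaete worms: 23/31 = 0.742 kJ/s
mud crabs: 12/32 = 0.375 kJ/s

small clams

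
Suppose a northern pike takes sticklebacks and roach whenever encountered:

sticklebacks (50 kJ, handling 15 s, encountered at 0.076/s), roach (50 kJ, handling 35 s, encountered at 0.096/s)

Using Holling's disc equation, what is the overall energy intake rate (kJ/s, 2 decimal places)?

1.56 kJ/s

R = Σλ_iE_i / (1 + Σλ_ih_i)
Numerator: 0.076×50 + 0.096×50 = 8.6
Denominator: 1 + 0.076×15 + 0.096×35 = 5.5
R = 8.6/5.5 = 1.564 kJ/s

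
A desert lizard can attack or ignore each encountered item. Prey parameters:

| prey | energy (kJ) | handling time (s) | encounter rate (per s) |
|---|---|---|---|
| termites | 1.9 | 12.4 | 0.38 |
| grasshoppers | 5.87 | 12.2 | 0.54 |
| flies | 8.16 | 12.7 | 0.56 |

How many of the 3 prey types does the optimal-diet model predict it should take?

Rank by E/h (kJ/s): flies 0.643, grasshoppers 0.481, termites 0.153. Include each in turn until the next type's E/h falls below the running intake rate.
Rate on top 1: 0.5633. grasshoppers: 0.481 < 0.5633 → exclude; stop.
Optimal diet: flies — 1 of 3 types.

1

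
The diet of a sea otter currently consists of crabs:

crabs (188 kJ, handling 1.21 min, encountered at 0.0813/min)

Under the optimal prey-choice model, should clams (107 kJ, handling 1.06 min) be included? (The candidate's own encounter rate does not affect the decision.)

Yes

On crabs alone, R = ΣλE/(1+Σλh) = 15.28/1.098 = 13.92 kJ/min.
Profitability of clams: 107/1.06 = 100.9 kJ/min.
Since 100.9 > R, including clams increases the long-run rate.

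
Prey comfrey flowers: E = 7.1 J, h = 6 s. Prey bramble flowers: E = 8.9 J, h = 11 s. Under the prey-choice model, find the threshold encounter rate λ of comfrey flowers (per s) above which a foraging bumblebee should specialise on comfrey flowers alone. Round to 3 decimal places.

0.360 per s

The zero-one rule: include bramble flowers iff E₂/h₂ > λE₁/(1+λh₁). Equality gives the switch point.
λE₁h₂ = E₂ + λE₂h₁ ⇒ λ = E₂/(E₁h₂ − E₂h₁) = 8.9/(78.1 − 53.4) = 0.3603 per s.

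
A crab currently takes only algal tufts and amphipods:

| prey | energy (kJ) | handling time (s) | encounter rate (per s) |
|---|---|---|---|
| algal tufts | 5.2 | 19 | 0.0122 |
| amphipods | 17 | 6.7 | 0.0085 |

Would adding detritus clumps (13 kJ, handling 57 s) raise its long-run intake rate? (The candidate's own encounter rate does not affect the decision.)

On algal tufts and amphipods alone, R = ΣλE/(1+Σλh) = 0.2079/1.289 = 0.1614 kJ/s.
Profitability of detritus clumps: 13/57 = 0.2281 kJ/s.
Since 0.2281 > R, including detritus clumps increases the long-run rate.

Yes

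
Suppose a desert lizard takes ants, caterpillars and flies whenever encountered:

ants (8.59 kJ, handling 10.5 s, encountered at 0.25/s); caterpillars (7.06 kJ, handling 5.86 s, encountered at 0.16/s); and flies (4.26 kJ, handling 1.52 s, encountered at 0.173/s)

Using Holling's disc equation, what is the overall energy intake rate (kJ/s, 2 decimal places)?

0.83 kJ/s

Energy encountered per unit search time: 0.25×8.59 + 0.16×7.06 + 0.173×4.26 = 4.014 kJ/s.
Handling time per unit search time: 0.25×10.5 + 0.16×5.86 + 0.173×1.52 = 3.826.
Rate = 4.014/(1 + 3.826) = 0.8318 kJ/s.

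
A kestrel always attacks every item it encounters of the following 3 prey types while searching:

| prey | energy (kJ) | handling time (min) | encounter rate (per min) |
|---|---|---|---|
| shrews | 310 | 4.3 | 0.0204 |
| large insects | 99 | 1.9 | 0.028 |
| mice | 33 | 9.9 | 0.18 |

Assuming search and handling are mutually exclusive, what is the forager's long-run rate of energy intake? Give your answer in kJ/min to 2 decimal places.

5.14 kJ/min

R = (0.0204×310 + 0.028×99 + 0.18×33) / (1 + 0.0204×4.3 + 0.028×1.9 + 0.18×9.9) = 15.04/2.923 = 5.144 kJ/min.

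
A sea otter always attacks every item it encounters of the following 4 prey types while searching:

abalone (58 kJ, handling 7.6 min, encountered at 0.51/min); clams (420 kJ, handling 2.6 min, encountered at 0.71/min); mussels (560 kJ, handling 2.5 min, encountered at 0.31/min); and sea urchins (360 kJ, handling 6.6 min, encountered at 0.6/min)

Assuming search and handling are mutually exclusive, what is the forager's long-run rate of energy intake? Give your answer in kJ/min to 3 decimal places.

62.615 kJ/min

Energy encountered per unit search time: 0.51×58 + 0.71×420 + 0.31×560 + 0.6×360 = 717.4 kJ/min.
Handling time per unit search time: 0.51×7.6 + 0.71×2.6 + 0.31×2.5 + 0.6×6.6 = 10.46.
Rate = 717.4/(1 + 10.46) = 62.61 kJ/min.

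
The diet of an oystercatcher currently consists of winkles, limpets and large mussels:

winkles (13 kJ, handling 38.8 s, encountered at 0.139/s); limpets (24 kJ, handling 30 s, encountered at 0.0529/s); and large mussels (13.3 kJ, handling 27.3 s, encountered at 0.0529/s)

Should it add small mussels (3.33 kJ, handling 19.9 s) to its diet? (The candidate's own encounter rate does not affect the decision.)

Intake rate on the current diet: R = (0.139×13 + 0.0529×24 + 0.0529×13.3) / (1 + 0.139×38.8 + 0.0529×30 + 0.0529×27.3) = 3.78/9.424 = 0.4011 kJ/s.
small mussels: E/h = 3.33/19.9 = 0.1673 kJ/s.
Since 0.1673 < R, time spent handling small mussels is better spent searching.

No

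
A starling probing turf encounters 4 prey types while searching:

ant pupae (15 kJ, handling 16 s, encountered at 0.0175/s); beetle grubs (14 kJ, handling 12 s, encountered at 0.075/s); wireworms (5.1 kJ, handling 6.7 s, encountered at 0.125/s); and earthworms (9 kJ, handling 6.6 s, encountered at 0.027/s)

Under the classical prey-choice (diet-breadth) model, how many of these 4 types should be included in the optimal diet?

4

Rank by E/h (kJ/s): earthworms 1.36, beetle grubs 1.17, ant pupae 0.938, wireworms 0.761. Include each in turn until the next type's E/h falls below the running intake rate.
Rate on top 1: 0.2062. beetle grubs: 1.17 > 0.2062 → include.
Rate on top 2: 0.6222. ant pupae: 0.938 > 0.6222 → include.
Rate on top 3: 0.6596. wireworms: 0.761 > 0.6596 → include.
Optimal diet: earthworms, beetle grubs, ant pupae, wireworms — 4 of 4 types.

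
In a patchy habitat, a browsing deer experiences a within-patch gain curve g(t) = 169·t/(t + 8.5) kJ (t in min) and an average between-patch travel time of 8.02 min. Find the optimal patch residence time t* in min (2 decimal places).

8.26 min

Optimal t* satisfies g'(t*) = g(t*)/(T + t*).
g'(t) = 169·8.5/(t + 8.5)². Setting 169·8.5/(t+8.5)² = 169t/[(t+8.5)(8.02+t)] gives 8.5(8.02+t) = t(t+8.5), so t² = 8.5×8.02 = 68.17.
t* = √68.17 = 8.257 min.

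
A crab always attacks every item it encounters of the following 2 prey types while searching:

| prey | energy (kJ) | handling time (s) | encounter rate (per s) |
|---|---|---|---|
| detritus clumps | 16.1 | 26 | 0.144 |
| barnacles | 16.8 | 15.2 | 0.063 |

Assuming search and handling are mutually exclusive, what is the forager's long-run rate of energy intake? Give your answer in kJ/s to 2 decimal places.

R = (0.144×16.1 + 0.063×16.8) / (1 + 0.144×26 + 0.063×15.2) = 3.377/5.702 = 0.5923 kJ/s.

0.59 kJ/s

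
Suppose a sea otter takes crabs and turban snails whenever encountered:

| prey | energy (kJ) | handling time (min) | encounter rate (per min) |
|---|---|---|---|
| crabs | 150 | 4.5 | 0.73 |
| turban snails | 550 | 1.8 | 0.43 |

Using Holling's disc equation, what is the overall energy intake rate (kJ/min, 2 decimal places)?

68.39 kJ/min

R = Σλ_iE_i / (1 + Σλ_ih_i)
Numerator: 0.73×150 + 0.43×550 = 346
Denominator: 1 + 0.73×4.5 + 0.43×1.8 = 5.059
R = 346/5.059 = 68.39 kJ/min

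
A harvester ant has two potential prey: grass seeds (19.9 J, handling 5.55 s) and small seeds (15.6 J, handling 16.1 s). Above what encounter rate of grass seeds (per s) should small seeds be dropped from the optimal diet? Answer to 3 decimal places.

0.067 per s

Drop small seeds once their profitability E₂/h₂ falls below the rate achievable on grass seeds alone: E₂/h₂ = λE₁/(1 + λh₁).
Solve for λ: λE₁h₂ = E₂(1 + λh₁) → λ(E₁h₂ − E₂h₁) = E₂ → λ = E₂/(E₁h₂ − E₂h₁).
λ = 15.6/(19.9×16.1 − 15.6×5.55) = 15.6/233.8 = 0.06672 per s.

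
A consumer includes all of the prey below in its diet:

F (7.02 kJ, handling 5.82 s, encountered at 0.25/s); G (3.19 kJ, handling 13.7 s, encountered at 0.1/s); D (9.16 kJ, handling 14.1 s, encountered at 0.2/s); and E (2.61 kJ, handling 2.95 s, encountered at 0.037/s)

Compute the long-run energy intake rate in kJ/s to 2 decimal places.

Energy encountered per unit search time: 0.25×7.02 + 0.1×3.19 + 0.2×9.16 + 0.037×2.61 = 4.003 kJ/s.
Handling time per unit search time: 0.25×5.82 + 0.1×13.7 + 0.2×14.1 + 0.037×2.95 = 5.754.
Rate = 4.003/(1 + 5.754) = 0.5926 kJ/s.

0.59 kJ/s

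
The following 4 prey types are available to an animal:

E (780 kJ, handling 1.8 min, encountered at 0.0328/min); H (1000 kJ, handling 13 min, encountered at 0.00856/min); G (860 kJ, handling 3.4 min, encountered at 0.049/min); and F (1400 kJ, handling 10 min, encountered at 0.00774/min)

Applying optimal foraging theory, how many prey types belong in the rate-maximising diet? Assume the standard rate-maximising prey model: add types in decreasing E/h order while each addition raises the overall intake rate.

Profitabilities (E/h, kJ/min): E 433, G 253, F 140, H 76.9. Add prey in this order while the next type's profitability exceeds the intake rate on those already taken.
Rate on top 1: 24.16. G: 253 > 24.16 → include.
Rate on top 2: 55.26. F: 140 > 55.26 → include.
Rate on top 3: 60.29. H: 76.9 > 60.29 → include.
Optimal diet: E, G, F, H — 4 of 4 types.

4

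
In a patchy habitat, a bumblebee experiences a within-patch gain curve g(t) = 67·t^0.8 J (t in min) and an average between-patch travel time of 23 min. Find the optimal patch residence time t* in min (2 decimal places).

92.00 min

Maximise g(t)/(T+t): set derivative to zero → g'(t)(T+t) = g(t).
g'(t) = 0.8·67·t^-0.2. Setting 0.8·67·t^-0.2 = 67·t^0.8/(23+t) gives 0.8(23+t) = t, so 0.20·t = 0.8×23.
t* = 0.8×23/0.20 = 92 min.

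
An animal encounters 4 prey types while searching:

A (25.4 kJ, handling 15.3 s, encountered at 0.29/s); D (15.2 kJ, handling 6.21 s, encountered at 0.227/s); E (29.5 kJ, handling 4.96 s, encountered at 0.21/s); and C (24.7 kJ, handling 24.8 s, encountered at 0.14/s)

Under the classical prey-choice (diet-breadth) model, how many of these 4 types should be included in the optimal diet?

Rank by E/h (kJ/s): E 5.95, D 2.45, A 1.66, C 0.996. Include each in turn until the next type's E/h falls below the running intake rate.
Rate on top 1: 3.034. D: 2.45 < 3.034 → exclude; stop.
Optimal diet: E — 1 of 4 types.

1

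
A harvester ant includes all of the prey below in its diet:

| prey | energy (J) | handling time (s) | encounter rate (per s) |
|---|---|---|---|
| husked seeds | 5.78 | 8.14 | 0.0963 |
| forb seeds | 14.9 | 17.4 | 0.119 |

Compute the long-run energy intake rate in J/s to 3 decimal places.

R = Σλ_iE_i / (1 + Σλ_ih_i)
Numerator: 0.0963×5.78 + 0.119×14.9 = 2.33
Denominator: 1 + 0.0963×8.14 + 0.119×17.4 = 3.854
R = 2.33/3.854 = 0.6044 J/s

0.604 J/s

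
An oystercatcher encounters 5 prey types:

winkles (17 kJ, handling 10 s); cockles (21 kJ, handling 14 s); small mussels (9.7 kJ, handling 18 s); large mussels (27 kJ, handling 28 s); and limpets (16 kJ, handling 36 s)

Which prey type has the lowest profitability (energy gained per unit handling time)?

limpets

In descending order of E/h:
winkles: 17/10 = 1.7 kJ/s
cockles: 21/14 = 1.5 kJ/s
large mussels: 27/28 = 0.964 kJ/s
small mussels: 9.7/18 = 0.539 kJ/s
limpets: 16/36 = 0.444 kJ/s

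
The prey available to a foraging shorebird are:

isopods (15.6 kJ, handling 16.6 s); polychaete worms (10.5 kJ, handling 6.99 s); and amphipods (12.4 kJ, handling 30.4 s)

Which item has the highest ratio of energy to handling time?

In descending order of E/h:
polychaete worms: 10.5/6.99 = 1.5 kJ/s
isopods: 15.6/16.6 = 0.94 kJ/s
amphipods: 12.4/30.4 = 0.408 kJ/s

polychaete worms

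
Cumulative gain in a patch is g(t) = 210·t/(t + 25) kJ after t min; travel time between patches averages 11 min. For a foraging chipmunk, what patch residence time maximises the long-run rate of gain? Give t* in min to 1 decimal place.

Optimal t* satisfies g'(t*) = g(t*)/(T + t*).
g'(t) = 210·25/(t + 25)². Setting 210·25/(t+25)² = 210t/[(t+25)(11+t)] gives 25(11+t) = t(t+25), so t² = 25×11 = 275.
t* = √275 = 16.58 min.

16.6 min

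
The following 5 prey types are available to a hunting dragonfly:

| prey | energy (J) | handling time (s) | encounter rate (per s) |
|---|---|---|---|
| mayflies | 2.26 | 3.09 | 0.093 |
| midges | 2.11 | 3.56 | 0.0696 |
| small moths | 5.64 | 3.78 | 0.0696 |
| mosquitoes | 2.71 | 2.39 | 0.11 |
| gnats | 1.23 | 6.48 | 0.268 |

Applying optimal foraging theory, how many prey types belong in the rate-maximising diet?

4

Profitabilities (E/h, J/s): small moths 1.49, mosquitoes 1.13, mayflies 0.731, midges 0.593, gnats 0.19. Add prey in this order while the next type's profitability exceeds the intake rate on those already taken.
Rate on top 1: 0.3108. mosquitoes: 1.13 > 0.3108 → include.
Rate on top 2: 0.4526. mayflies: 0.731 > 0.4526 → include.
Rate on top 3: 0.4968. midges: 0.593 > 0.4968 → include.
Rate on top 4: 0.5083. gnats: 0.19 < 0.5083 → exclude; stop.
Optimal diet: small moths, mosquitoes, mayflies, midges — 4 of 5 types.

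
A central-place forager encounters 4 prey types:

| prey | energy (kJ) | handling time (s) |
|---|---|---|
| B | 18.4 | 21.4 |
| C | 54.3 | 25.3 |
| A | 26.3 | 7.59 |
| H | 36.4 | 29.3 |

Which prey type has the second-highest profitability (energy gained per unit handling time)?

C

Profitability E/h (kJ/s): B = 18.4/21.4 = 0.86, C = 54.3/25.3 = 2.15, A = 26.3/7.59 = 3.47, H = 36.4/29.3 = 1.24.
Ranked: A > C > H > B.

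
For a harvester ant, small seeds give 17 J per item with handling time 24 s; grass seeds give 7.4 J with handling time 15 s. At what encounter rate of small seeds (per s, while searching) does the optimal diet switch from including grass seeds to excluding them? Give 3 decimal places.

The zero-one rule: include grass seeds iff E₂/h₂ > λE₁/(1+λh₁). Equality gives the switch point.
λE₁h₂ = E₂ + λE₂h₁ ⇒ λ = E₂/(E₁h₂ − E₂h₁) = 7.4/(255 − 177.6) = 0.09561 per s.

0.096 per s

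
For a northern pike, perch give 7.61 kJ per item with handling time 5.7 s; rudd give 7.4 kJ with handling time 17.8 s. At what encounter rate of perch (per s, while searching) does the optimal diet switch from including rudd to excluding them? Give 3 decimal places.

0.079 per s

At the threshold, the rate on perch alone equals the profitability of rudd: λ·7.61/(1 + λ·5.7) = 7.4/17.8 = 0.4157.
Rearranging, λ(7.61 − 0.4157×5.7) = 0.4157, so λ = 0.4157/5.24 = 0.07933 per s.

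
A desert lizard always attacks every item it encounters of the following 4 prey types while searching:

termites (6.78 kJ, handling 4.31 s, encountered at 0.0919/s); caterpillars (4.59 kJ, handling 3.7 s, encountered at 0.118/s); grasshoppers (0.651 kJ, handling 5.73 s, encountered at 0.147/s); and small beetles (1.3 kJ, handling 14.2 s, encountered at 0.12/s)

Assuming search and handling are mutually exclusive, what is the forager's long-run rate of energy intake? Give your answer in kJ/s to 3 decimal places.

Energy encountered per unit search time: 0.0919×6.78 + 0.118×4.59 + 0.147×0.651 + 0.12×1.3 = 1.416 kJ/s.
Handling time per unit search time: 0.0919×4.31 + 0.118×3.7 + 0.147×5.73 + 0.12×14.2 = 3.379.
Rate = 1.416/(1 + 3.379) = 0.3235 kJ/s.

0.323 kJ/s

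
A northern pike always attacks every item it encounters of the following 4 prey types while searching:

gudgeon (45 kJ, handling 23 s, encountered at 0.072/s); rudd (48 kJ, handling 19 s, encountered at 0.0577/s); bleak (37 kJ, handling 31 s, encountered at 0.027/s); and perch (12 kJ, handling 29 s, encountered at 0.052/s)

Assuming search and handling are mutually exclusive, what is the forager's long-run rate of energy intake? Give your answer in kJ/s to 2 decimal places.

Energy encountered per unit search time: 0.072×45 + 0.0577×48 + 0.027×37 + 0.052×12 = 7.633 kJ/s.
Handling time per unit search time: 0.072×23 + 0.0577×19 + 0.027×31 + 0.052×29 = 5.097.
Rate = 7.633/(1 + 5.097) = 1.252 kJ/s.

1.25 kJ/s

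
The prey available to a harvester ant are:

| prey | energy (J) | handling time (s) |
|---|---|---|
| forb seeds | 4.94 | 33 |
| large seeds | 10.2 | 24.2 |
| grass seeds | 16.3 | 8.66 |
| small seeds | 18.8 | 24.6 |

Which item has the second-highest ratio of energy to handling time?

In descending order of E/h:
grass seeds: 16.3/8.66 = 1.88 J/s
small seeds: 18.8/24.6 = 0.764 J/s
large seeds: 10.2/24.2 = 0.421 J/s
forb seeds: 4.94/33 = 0.15 J/s

small seeds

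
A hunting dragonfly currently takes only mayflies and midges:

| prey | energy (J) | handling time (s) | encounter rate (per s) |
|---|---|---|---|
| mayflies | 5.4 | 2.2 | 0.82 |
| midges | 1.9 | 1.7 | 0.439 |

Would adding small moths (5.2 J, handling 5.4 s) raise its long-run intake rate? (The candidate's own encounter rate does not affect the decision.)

Intake rate on the current diet: R = (0.82×5.4 + 0.439×1.9) / (1 + 0.82×2.2 + 0.439×1.7) = 5.262/3.55 = 1.482 J/s.
small moths: E/h = 5.2/5.4 = 0.963 J/s.
0.963 < 1.482, so adding small moths would lower the average — exclude it.

No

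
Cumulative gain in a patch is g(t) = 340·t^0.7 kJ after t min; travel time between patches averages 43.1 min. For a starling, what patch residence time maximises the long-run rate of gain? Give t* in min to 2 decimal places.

100.57 min

Optimal t* satisfies g'(t*) = g(t*)/(T + t*).
g'(t) = 0.7·340·t^-0.3. Setting 0.7·340·t^-0.3 = 340·t^0.7/(43.1+t) gives 0.7(43.1+t) = t, so 0.30·t = 0.7×43.1.
t* = 0.7×43.1/0.30 = 100.6 min.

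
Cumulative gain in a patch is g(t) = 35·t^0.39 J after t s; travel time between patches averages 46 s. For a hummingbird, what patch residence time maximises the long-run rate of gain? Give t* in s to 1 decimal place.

Optimal t* satisfies g'(t*) = g(t*)/(T + t*).
g'(t) = 0.39·35·t^-0.61. Setting 0.39·35·t^-0.61 = 35·t^0.39/(46+t) gives 0.39(46+t) = t, so 0.61·t = 0.39×46.
t* = 0.39×46/0.61 = 29.41 s.

29.4 s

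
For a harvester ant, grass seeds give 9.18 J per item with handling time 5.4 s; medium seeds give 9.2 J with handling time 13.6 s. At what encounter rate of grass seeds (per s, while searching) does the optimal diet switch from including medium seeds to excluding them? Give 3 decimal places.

The zero-one rule: include medium seeds iff E₂/h₂ > λE₁/(1+λh₁). Equality gives the switch point.
λE₁h₂ = E₂ + λE₂h₁ ⇒ λ = E₂/(E₁h₂ − E₂h₁) = 9.2/(124.8 − 49.68) = 0.1224 per s.

0.122 per s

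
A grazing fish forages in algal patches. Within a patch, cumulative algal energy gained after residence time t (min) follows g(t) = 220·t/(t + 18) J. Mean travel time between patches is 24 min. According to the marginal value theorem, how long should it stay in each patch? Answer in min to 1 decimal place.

20.8 min

By the marginal value theorem, leave when the instantaneous gain rate g'(t) equals the habitat-wide average g(t)/(T + t).
g'(t) = 220·18/(t + 18)². Setting 220·18/(t+18)² = 220t/[(t+18)(24+t)] gives 18(24+t) = t(t+18), so t² = 18×24 = 432.
t* = √432 = 20.78 min.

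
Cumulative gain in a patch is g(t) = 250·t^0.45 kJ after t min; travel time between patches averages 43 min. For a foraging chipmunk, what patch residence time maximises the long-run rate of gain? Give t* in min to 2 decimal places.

Maximise g(t)/(T+t): set derivative to zero → g'(t)(T+t) = g(t).
g'(t) = 0.45·250·t^-0.55. Setting 0.45·250·t^-0.55 = 250·t^0.45/(43+t) gives 0.45(43+t) = t, so 0.55·t = 0.45×43.
t* = 0.45×43/0.55 = 35.18 min.

35.18 min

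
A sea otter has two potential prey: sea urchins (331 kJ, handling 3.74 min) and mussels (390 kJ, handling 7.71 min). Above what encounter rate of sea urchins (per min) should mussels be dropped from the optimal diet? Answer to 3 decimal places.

0.357 per min

Drop mussels once their profitability E₂/h₂ falls below the rate achievable on sea urchins alone: E₂/h₂ = λE₁/(1 + λh₁).
Solve for λ: λE₁h₂ = E₂(1 + λh₁) → λ(E₁h₂ − E₂h₁) = E₂ → λ = E₂/(E₁h₂ − E₂h₁).
λ = 390/(331×7.71 − 390×3.74) = 390/1093 = 0.3567 per min.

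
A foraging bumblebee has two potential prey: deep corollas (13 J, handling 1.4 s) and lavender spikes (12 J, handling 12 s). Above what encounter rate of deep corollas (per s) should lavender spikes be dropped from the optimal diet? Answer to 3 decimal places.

At the threshold, the rate on deep corollas alone equals the profitability of lavender spikes: λ·13/(1 + λ·1.4) = 12/12 = 1.
Rearranging, λ(13 − 1×1.4) = 1, so λ = 1/11.6 = 0.08621 per s.

0.086 per s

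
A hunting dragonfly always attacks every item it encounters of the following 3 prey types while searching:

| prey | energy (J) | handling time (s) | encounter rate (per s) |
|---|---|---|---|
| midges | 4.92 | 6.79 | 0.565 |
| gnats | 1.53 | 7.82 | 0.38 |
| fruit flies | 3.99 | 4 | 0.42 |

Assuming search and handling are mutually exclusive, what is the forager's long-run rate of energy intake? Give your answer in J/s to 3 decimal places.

R = Σλ_iE_i / (1 + Σλ_ih_i)
Numerator: 0.565×4.92 + 0.38×1.53 + 0.42×3.99 = 5.037
Denominator: 1 + 0.565×6.79 + 0.38×7.82 + 0.42×4 = 9.488
R = 5.037/9.488 = 0.5309 J/s

0.531 J/s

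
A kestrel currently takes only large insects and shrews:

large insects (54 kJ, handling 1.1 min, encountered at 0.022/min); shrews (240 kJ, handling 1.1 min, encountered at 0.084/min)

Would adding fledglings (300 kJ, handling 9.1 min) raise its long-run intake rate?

On large insects and shrews alone, R = ΣλE/(1+Σλh) = 21.35/1.117 = 19.12 kJ/min.
Profitability of fledglings: 300/9.1 = 32.97 kJ/min.
Since 32.97 > R, including fledglings increases the long-run rate.

Yes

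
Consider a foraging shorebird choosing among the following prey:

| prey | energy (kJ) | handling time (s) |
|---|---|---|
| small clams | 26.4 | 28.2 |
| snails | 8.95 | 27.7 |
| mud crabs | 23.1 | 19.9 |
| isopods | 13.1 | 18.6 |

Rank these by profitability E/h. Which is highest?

mud crabs

In descending order of E/h:
mud crabs: 23.1/19.9 = 1.16 kJ/s
small clams: 26.4/28.2 = 0.936 kJ/s
isopods: 13.1/18.6 = 0.704 kJ/s
snails: 8.95/27.7 = 0.323 kJ/s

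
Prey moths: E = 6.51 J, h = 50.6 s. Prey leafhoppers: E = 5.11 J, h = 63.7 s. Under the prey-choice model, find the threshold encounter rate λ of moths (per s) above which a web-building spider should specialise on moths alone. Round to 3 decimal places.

Drop leafhoppers once their profitability E₂/h₂ falls below the rate achievable on moths alone: E₂/h₂ = λE₁/(1 + λh₁).
Solve for λ: λE₁h₂ = E₂(1 + λh₁) → λ(E₁h₂ − E₂h₁) = E₂ → λ = E₂/(E₁h₂ − E₂h₁).
λ = 5.11/(6.51×63.7 − 5.11×50.6) = 5.11/156.1 = 0.03273 per s.

0.033 per s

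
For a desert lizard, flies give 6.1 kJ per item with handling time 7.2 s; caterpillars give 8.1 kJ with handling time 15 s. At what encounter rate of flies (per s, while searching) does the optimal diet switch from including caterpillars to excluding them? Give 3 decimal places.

0.244 per s

At the threshold, the rate on flies alone equals the profitability of caterpillars: λ·6.1/(1 + λ·7.2) = 8.1/15 = 0.54.
Rearranging, λ(6.1 − 0.54×7.2) = 0.54, so λ = 0.54/2.212 = 0.2441 per s.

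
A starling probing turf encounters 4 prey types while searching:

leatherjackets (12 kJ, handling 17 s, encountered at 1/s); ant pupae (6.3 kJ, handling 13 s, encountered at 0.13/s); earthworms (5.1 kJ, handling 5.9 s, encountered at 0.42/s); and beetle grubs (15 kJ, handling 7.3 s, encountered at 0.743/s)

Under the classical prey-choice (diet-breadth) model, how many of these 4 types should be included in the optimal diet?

1

Rank by E/h (kJ/s): beetle grubs 2.05, earthworms 0.864, leatherjackets 0.706, ant pupae 0.485. Include each in turn until the next type's E/h falls below the running intake rate.
Rate on top 1: 1.735. earthworms: 0.864 < 1.735 → exclude; stop.
Optimal diet: beetle grubs — 1 of 4 types.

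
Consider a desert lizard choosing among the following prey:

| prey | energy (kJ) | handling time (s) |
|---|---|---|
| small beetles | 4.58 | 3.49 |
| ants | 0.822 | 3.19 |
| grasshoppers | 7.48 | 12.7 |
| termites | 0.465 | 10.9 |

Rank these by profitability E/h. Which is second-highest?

grasshoppers

In descending order of E/h:
small beetles: 4.58/3.49 = 1.31 kJ/s
grasshoppers: 7.48/12.7 = 0.589 kJ/s
ants: 0.822/3.19 = 0.258 kJ/s
termites: 0.465/10.9 = 0.0427 kJ/s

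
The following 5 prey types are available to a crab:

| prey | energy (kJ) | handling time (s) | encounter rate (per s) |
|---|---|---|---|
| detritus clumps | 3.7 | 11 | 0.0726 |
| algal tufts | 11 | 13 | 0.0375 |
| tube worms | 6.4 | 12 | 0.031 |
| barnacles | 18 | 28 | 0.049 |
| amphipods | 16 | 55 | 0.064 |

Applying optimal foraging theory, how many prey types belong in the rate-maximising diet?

3

Rank by E/h (kJ/s): algal tufts 0.846, barnacles 0.643, tube worms 0.533, detritus clumps 0.336, amphipods 0.291. Include each in turn until the next type's E/h falls below the running intake rate.
Rate on top 1: 0.2773. barnacles: 0.643 > 0.2773 → include.
Rate on top 2: 0.4527. tube worms: 0.533 > 0.4527 → include.
Rate on top 3: 0.462. detritus clumps: 0.336 < 0.462 → exclude; stop.
Optimal diet: algal tufts, barnacles, tube worms — 3 of 5 types.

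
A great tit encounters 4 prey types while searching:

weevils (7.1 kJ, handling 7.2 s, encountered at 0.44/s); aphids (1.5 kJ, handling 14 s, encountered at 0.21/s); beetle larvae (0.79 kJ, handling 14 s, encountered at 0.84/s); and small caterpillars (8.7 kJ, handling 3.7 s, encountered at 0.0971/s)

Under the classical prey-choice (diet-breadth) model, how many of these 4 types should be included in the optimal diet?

2

Rank by E/h (kJ/s): small caterpillars 2.35, weevils 0.986, aphids 0.107, beetle larvae 0.0564. Include each in turn until the next type's E/h falls below the running intake rate.
Rate on top 1: 0.6215. weevils: 0.986 > 0.6215 → include.
Rate on top 2: 0.8766. aphids: 0.107 < 0.8766 → exclude; stop.
Optimal diet: small caterpillars, weevils — 2 of 4 types.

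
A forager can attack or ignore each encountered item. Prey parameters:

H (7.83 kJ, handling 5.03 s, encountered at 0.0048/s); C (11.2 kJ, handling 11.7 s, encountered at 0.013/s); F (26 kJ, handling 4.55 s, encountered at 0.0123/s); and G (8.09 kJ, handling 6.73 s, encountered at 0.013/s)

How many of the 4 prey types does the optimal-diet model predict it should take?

4

Rank by E/h (kJ/s): F 5.71, H 1.56, G 1.2, C 0.957. Include each in turn until the next type's E/h falls below the running intake rate.
Rate on top 1: 0.3029. H: 1.56 > 0.3029 → include.
Rate on top 2: 0.3309. G: 1.2 > 0.3309 → include.
Rate on top 3: 0.3962. C: 0.957 > 0.3962 → include.
Optimal diet: F, H, G, C — 4 of 4 types.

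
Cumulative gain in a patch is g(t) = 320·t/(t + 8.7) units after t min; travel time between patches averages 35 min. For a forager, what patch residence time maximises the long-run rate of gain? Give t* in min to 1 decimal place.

Maximise g(t)/(T+t): set derivative to zero → g'(t)(T+t) = g(t).
g'(t) = 320·8.7/(t + 8.7)². Setting 320·8.7/(t+8.7)² = 320t/[(t+8.7)(35+t)] gives 8.7(35+t) = t(t+8.7), so t² = 8.7×35 = 304.5.
t* = √304.5 = 17.45 min.

17.4 min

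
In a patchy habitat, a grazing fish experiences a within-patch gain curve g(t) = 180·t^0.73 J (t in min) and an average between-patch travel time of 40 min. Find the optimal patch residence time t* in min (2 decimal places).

Maximise g(t)/(T+t): set derivative to zero → g'(t)(T+t) = g(t).
g'(t) = 0.73·180·t^-0.27. Setting 0.73·180·t^-0.27 = 180·t^0.73/(40+t) gives 0.73(40+t) = t, so 0.27·t = 0.73×40.
t* = 0.73×40/0.27 = 108.1 min.

108.15 min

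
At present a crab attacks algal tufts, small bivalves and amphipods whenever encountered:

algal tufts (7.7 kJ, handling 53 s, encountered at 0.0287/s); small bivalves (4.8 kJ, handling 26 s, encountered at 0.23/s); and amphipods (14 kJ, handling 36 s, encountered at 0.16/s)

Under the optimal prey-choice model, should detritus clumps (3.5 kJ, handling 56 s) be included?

Intake rate on the current diet: R = (0.0287×7.7 + 0.23×4.8 + 0.16×14) / (1 + 0.0287×53 + 0.23×26 + 0.16×36) = 3.565/14.26 = 0.25 kJ/s.
detritus clumps: E/h = 3.5/56 = 0.0625 kJ/s.
0.0625 < 0.25, so adding detritus clumps would lower the average — exclude it.

No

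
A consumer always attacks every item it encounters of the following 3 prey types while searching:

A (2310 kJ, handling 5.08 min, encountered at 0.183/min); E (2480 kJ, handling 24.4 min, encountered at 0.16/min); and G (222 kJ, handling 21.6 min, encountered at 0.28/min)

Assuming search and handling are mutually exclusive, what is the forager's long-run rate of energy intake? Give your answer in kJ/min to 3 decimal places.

Energy encountered per unit search time: 0.183×2310 + 0.16×2480 + 0.28×222 = 881.7 kJ/min.
Handling time per unit search time: 0.183×5.08 + 0.16×24.4 + 0.28×21.6 = 10.88.
Rate = 881.7/(1 + 10.88) = 74.21 kJ/min.

74.206 kJ/min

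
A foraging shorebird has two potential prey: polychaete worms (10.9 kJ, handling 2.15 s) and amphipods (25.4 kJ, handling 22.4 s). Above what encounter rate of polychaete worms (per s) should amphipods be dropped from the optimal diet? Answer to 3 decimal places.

Drop amphipods once their profitability E₂/h₂ falls below the rate achievable on polychaete worms alone: E₂/h₂ = λE₁/(1 + λh₁).
Solve for λ: λE₁h₂ = E₂(1 + λh₁) → λ(E₁h₂ − E₂h₁) = E₂ → λ = E₂/(E₁h₂ − E₂h₁).
λ = 25.4/(10.9×22.4 − 25.4×2.15) = 25.4/189.6 = 0.134 per s.

0.134 per s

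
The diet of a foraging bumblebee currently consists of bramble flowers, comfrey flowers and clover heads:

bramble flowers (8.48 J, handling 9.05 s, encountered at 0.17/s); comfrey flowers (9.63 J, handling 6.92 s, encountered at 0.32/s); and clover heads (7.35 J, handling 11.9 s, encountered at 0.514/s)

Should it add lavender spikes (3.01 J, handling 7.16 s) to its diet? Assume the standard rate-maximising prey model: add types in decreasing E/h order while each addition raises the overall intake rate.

Current rate: (0.17×8.48 + 0.32×9.63 + 0.514×7.35)/(1 + 0.17×9.05 + 0.32×6.92 + 0.514×11.9) = 0.7637 J/s.
Profitability of lavender spikes: 3.01/7.16 = 0.4204 J/s.
Since 0.4204 < R, time spent handling lavender spikes is better spent searching.

No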